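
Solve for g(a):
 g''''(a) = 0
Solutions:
 g(a) = C1 + C2*a + C3*a^2 + C4*a^3


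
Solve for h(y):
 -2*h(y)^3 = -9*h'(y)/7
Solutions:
 h(y) = -3*sqrt(2)*sqrt(-1/(C1 + 14*y))/2
 h(y) = 3*sqrt(2)*sqrt(-1/(C1 + 14*y))/2


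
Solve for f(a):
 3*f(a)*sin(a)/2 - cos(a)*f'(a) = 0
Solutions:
 f(a) = C1/cos(a)^(3/2)


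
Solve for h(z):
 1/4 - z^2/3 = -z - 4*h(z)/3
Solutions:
 h(z) = z^2/4 - 3*z/4 - 3/16


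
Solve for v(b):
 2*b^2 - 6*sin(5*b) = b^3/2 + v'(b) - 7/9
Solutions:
 v(b) = C1 - b^4/8 + 2*b^3/3 + 7*b/9 + 6*cos(5*b)/5


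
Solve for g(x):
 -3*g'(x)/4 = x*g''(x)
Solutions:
 g(x) = C1 + C2*x^(1/4)


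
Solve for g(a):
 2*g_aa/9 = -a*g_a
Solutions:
 g(a) = C1 + C2*erf(3*a/2)


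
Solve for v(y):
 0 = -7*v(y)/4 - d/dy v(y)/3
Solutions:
 v(y) = C1*exp(-21*y/4)


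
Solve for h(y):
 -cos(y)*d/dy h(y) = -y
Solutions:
 h(y) = C1 + Integral(y/cos(y), y)


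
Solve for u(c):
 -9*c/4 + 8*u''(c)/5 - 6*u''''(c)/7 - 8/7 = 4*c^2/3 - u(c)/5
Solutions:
 u(c) = C1*exp(-sqrt(30)*c*sqrt(28 + sqrt(994))/30) + C2*exp(sqrt(30)*c*sqrt(28 + sqrt(994))/30) + C3*sin(sqrt(30)*c*sqrt(-28 + sqrt(994))/30) + C4*cos(sqrt(30)*c*sqrt(-28 + sqrt(994))/30) + 20*c^2/3 + 45*c/4 - 2120/21


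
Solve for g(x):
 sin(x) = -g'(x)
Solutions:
 g(x) = C1 + cos(x)


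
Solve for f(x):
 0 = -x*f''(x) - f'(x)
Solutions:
 f(x) = C1 + C2*log(x)


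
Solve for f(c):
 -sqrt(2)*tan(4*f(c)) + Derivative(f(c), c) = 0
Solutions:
 f(c) = -asin(C1*exp(4*sqrt(2)*c))/4 + pi/4
 f(c) = asin(C1*exp(4*sqrt(2)*c))/4


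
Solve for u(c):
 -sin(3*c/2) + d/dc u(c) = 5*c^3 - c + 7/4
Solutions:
 u(c) = C1 + 5*c^4/4 - c^2/2 + 7*c/4 - 2*cos(3*c/2)/3


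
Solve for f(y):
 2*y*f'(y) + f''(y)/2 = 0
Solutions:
 f(y) = C1 + C2*erf(sqrt(2)*y)


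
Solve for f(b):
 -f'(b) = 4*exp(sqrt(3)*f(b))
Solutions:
 f(b) = sqrt(3)*(2*log(1/(C1 + 4*b)) - log(3))/6


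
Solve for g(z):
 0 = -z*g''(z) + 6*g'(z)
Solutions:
 g(z) = C1 + C2*z^7


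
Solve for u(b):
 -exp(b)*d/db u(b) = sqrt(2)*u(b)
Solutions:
 u(b) = C1*exp(sqrt(2)*exp(-b))


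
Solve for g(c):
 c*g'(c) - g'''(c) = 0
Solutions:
 g(c) = C1 + Integral(C2*airyai(c) + C3*airybi(c), c)


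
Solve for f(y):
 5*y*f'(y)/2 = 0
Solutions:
 f(y) = C1


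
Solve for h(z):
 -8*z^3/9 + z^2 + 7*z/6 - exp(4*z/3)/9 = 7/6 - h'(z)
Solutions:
 h(z) = C1 + 2*z^4/9 - z^3/3 - 7*z^2/12 + 7*z/6 + exp(4*z/3)/12


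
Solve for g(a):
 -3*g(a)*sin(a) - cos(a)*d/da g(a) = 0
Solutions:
 g(a) = C1*cos(a)^3


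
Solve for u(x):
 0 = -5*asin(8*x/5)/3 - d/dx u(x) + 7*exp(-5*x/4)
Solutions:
 u(x) = C1 - 5*x*asin(8*x/5)/3 - 5*sqrt(25 - 64*x^2)/24 - 28*exp(-5*x/4)/5


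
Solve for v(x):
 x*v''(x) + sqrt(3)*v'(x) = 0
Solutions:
 v(x) = C1 + C2*x^(1 - sqrt(3))


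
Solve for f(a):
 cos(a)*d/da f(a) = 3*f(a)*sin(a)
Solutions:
 f(a) = C1/cos(a)^3


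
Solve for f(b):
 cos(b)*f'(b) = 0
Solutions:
 f(b) = C1


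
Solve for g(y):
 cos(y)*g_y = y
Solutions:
 g(y) = C1 + Integral(y/cos(y), y)


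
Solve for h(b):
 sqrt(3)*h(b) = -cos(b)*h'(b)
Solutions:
 h(b) = C1*(sin(b) - 1)^(sqrt(3)/2)/(sin(b) + 1)^(sqrt(3)/2)


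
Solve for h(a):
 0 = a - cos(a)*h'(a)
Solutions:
 h(a) = C1 + Integral(a/cos(a), a)


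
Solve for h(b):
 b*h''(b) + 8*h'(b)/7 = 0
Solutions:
 h(b) = C1 + C2/b^(1/7)


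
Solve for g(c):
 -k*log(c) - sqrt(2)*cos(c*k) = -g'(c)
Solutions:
 g(c) = C1 + c*k*(log(c) - 1) + sqrt(2)*Piecewise((sin(c*k)/k, Ne(k, 0)), (c, True))


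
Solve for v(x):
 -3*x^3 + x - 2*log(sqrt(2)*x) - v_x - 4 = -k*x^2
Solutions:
 v(x) = C1 + k*x^3/3 - 3*x^4/4 + x^2/2 - 2*x*log(x) - 2*x - x*log(2)


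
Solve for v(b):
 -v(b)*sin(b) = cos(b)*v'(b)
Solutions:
 v(b) = C1*cos(b)


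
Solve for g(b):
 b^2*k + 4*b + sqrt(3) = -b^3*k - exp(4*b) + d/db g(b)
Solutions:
 g(b) = C1 + b^4*k/4 + b^3*k/3 + 2*b^2 + sqrt(3)*b + exp(4*b)/4


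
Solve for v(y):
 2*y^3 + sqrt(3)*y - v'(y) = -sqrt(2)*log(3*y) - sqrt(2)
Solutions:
 v(y) = C1 + y^4/2 + sqrt(3)*y^2/2 + sqrt(2)*y*log(y) + sqrt(2)*y*log(3)


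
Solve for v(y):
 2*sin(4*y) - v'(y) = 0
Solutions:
 v(y) = C1 - cos(4*y)/2


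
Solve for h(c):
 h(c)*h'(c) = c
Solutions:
 h(c) = -sqrt(C1 + c^2)
 h(c) = sqrt(C1 + c^2)


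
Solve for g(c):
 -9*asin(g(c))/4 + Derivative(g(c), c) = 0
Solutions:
 Integral(1/asin(_y), (_y, g(c))) = C1 + 9*c/4


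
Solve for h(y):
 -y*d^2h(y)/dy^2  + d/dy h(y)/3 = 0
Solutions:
 h(y) = C1 + C2*y^(4/3)


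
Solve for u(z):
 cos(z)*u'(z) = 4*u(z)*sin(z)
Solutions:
 u(z) = C1/cos(z)^4


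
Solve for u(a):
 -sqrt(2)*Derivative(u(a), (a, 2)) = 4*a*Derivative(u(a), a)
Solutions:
 u(a) = C1 + C2*erf(2^(1/4)*a)


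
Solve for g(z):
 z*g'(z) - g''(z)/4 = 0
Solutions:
 g(z) = C1 + C2*erfi(sqrt(2)*z)


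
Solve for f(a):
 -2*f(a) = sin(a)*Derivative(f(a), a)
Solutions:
 f(a) = C1*(cos(a) + 1)/(cos(a) - 1)


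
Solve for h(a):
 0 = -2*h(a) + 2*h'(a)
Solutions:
 h(a) = C1*exp(a)


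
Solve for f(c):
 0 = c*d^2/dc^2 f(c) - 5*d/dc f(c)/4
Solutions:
 f(c) = C1 + C2*c^(9/4)


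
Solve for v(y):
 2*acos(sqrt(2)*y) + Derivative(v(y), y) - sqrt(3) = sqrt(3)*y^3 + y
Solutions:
 v(y) = C1 + sqrt(3)*y^4/4 + y^2/2 - 2*y*acos(sqrt(2)*y) + sqrt(3)*y + sqrt(2)*sqrt(1 - 2*y^2)


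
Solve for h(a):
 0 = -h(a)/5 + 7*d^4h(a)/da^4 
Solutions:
 h(a) = C1*exp(-35^(3/4)*a/35) + C2*exp(35^(3/4)*a/35) + C3*sin(35^(3/4)*a/35) + C4*cos(35^(3/4)*a/35)


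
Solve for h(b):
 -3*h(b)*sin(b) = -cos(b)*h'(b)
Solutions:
 h(b) = C1/cos(b)^3


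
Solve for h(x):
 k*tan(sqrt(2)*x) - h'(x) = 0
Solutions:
 h(x) = C1 - sqrt(2)*k*log(cos(sqrt(2)*x))/2


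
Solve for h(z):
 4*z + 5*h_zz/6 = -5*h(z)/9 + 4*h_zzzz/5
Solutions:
 h(z) = C1*exp(-sqrt(15)*z*sqrt(5 + sqrt(89))/12) + C2*exp(sqrt(15)*z*sqrt(5 + sqrt(89))/12) + C3*sin(sqrt(15)*z*sqrt(-5 + sqrt(89))/12) + C4*cos(sqrt(15)*z*sqrt(-5 + sqrt(89))/12) - 36*z/5


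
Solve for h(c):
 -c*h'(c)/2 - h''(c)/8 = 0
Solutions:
 h(c) = C1 + C2*erf(sqrt(2)*c)


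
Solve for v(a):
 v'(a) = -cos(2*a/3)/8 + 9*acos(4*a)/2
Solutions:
 v(a) = C1 + 9*a*acos(4*a)/2 - 9*sqrt(1 - 16*a^2)/8 - 3*sin(2*a/3)/16


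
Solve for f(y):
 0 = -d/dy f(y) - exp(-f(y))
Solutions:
 f(y) = log(C1 - y)


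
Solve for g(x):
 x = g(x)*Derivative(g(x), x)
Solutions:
 g(x) = -sqrt(C1 + x^2)
 g(x) = sqrt(C1 + x^2)


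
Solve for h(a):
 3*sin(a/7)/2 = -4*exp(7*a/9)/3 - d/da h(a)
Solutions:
 h(a) = C1 - 12*exp(7*a/9)/7 + 21*cos(a/7)/2


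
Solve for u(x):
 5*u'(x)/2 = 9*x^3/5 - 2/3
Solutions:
 u(x) = C1 + 9*x^4/50 - 4*x/15


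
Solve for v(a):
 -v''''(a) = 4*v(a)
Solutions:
 v(a) = (C1*sin(a) + C2*cos(a))*exp(-a) + (C3*sin(a) + C4*cos(a))*exp(a)


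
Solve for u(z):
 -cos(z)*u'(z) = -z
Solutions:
 u(z) = C1 + Integral(z/cos(z), z)


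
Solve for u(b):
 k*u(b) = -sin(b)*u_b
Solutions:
 u(b) = C1*exp(k*(-log(cos(b) - 1) + log(cos(b) + 1))/2)


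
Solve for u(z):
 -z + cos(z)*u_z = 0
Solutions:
 u(z) = C1 + Integral(z/cos(z), z)


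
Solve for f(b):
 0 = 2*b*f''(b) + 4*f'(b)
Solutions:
 f(b) = C1 + C2/b


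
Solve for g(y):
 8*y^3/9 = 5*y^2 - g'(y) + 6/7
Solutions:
 g(y) = C1 - 2*y^4/9 + 5*y^3/3 + 6*y/7


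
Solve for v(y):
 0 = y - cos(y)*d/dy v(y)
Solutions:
 v(y) = C1 + Integral(y/cos(y), y)


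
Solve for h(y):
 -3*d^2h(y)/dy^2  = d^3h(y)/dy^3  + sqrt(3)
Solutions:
 h(y) = C1 + C2*y + C3*exp(-3*y) - sqrt(3)*y^2/6


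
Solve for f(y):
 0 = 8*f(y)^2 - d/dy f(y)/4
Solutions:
 f(y) = -1/(C1 + 32*y)


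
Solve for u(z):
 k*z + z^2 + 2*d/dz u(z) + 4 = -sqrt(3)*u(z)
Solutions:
 u(z) = C1*exp(-sqrt(3)*z/2) - sqrt(3)*k*z/3 + 2*k/3 - sqrt(3)*z^2/3 + 4*z/3 - 20*sqrt(3)/9


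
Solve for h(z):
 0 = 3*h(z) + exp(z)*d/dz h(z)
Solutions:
 h(z) = C1*exp(3*exp(-z))


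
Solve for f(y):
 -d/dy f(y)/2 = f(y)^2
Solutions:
 f(y) = 1/(C1 + 2*y)


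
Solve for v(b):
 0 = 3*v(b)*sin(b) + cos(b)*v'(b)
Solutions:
 v(b) = C1*cos(b)^3


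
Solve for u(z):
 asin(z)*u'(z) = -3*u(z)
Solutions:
 u(z) = C1*exp(-3*Integral(1/asin(z), z))


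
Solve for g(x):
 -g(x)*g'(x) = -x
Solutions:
 g(x) = -sqrt(C1 + x^2)
 g(x) = sqrt(C1 + x^2)


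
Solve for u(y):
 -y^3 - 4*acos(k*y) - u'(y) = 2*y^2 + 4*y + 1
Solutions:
 u(y) = C1 - y^4/4 - 2*y^3/3 - 2*y^2 - y - 4*Piecewise((y*acos(k*y) - sqrt(-k^2*y^2 + 1)/k, Ne(k, 0)), (pi*y/2, True))


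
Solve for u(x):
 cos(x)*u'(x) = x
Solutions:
 u(x) = C1 + Integral(x/cos(x), x)


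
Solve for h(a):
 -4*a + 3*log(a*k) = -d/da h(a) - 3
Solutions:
 h(a) = C1 + 2*a^2 - 3*a*log(a*k)


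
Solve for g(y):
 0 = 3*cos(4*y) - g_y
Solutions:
 g(y) = C1 + 3*sin(4*y)/4


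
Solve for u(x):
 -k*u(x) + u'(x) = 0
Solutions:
 u(x) = C1*exp(k*x)


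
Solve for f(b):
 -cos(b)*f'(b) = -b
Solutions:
 f(b) = C1 + Integral(b/cos(b), b)


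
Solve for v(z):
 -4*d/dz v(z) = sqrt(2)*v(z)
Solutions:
 v(z) = C1*exp(-sqrt(2)*z/4)


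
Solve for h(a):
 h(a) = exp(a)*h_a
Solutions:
 h(a) = C1*exp(-exp(-a))


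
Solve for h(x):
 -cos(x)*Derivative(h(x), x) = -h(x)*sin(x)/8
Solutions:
 h(x) = C1/cos(x)^(1/8)


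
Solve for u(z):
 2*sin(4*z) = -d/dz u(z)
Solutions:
 u(z) = C1 + cos(4*z)/2


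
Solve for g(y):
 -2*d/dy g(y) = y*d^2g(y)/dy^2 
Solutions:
 g(y) = C1 + C2/y


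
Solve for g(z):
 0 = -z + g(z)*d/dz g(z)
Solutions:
 g(z) = -sqrt(C1 + z^2)
 g(z) = sqrt(C1 + z^2)


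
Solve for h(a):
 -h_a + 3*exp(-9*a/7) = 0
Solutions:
 h(a) = C1 - 7*exp(-9*a/7)/3


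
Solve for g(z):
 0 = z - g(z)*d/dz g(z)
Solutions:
 g(z) = -sqrt(C1 + z^2)
 g(z) = sqrt(C1 + z^2)


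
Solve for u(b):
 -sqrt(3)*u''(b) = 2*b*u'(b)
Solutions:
 u(b) = C1 + C2*erf(3^(3/4)*b/3)


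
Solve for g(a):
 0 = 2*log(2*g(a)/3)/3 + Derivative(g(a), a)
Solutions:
 3*Integral(1/(log(_y) - log(3) + log(2)), (_y, g(a)))/2 = C1 - a


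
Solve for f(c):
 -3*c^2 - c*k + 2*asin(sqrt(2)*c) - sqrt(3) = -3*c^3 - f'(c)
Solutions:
 f(c) = C1 - 3*c^4/4 + c^3 + c^2*k/2 - 2*c*asin(sqrt(2)*c) + sqrt(3)*c - sqrt(2)*sqrt(1 - 2*c^2)


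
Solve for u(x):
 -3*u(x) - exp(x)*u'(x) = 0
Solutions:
 u(x) = C1*exp(3*exp(-x))


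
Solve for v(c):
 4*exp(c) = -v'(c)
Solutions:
 v(c) = C1 - 4*exp(c)


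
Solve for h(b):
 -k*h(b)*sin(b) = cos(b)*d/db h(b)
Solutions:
 h(b) = C1*exp(k*log(cos(b)))


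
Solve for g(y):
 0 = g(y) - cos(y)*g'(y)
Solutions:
 g(y) = C1*sqrt(sin(y) + 1)/sqrt(sin(y) - 1)


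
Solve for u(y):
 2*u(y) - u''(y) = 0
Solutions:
 u(y) = C1*exp(-sqrt(2)*y) + C2*exp(sqrt(2)*y)


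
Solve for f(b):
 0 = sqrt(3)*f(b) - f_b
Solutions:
 f(b) = C1*exp(sqrt(3)*b)


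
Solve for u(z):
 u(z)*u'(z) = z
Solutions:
 u(z) = -sqrt(C1 + z^2)
 u(z) = sqrt(C1 + z^2)


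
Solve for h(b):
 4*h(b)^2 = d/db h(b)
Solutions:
 h(b) = -1/(C1 + 4*b)


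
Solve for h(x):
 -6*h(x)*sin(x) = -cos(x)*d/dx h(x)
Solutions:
 h(x) = C1/cos(x)^6


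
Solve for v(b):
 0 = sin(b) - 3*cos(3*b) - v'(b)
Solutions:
 v(b) = C1 - sin(3*b) - cos(b)


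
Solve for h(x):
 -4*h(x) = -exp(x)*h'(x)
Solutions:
 h(x) = C1*exp(-4*exp(-x))


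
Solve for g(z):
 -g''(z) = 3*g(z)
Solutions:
 g(z) = C1*sin(sqrt(3)*z) + C2*cos(sqrt(3)*z)


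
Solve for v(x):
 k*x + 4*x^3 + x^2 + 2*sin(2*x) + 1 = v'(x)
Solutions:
 v(x) = C1 + k*x^2/2 + x^4 + x^3/3 + x - cos(2*x)


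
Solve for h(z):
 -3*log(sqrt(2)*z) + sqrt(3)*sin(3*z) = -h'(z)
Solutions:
 h(z) = C1 + 3*z*log(z) - 3*z + 3*z*log(2)/2 + sqrt(3)*cos(3*z)/3


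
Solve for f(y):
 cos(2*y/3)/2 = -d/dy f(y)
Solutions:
 f(y) = C1 - 3*sin(2*y/3)/4


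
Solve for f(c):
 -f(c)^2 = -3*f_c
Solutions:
 f(c) = -3/(C1 + c)


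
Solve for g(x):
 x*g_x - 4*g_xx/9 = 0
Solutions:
 g(x) = C1 + C2*erfi(3*sqrt(2)*x/4)


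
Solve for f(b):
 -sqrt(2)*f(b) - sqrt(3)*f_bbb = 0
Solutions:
 f(b) = C3*exp(-2^(1/6)*3^(5/6)*b/3) + (C1*sin(2^(1/6)*3^(1/3)*b/2) + C2*cos(2^(1/6)*3^(1/3)*b/2))*exp(2^(1/6)*3^(5/6)*b/6)


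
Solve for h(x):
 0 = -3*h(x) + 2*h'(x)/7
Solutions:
 h(x) = C1*exp(21*x/2)


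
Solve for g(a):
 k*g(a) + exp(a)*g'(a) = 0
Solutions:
 g(a) = C1*exp(k*exp(-a))


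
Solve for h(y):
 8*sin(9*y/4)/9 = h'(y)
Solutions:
 h(y) = C1 - 32*cos(9*y/4)/81


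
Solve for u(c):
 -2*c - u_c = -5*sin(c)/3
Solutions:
 u(c) = C1 - c^2 - 5*cos(c)/3


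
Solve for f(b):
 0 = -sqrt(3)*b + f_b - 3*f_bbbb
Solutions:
 f(b) = C1 + C4*exp(3^(2/3)*b/3) + sqrt(3)*b^2/2 + (C2*sin(3^(1/6)*b/2) + C3*cos(3^(1/6)*b/2))*exp(-3^(2/3)*b/6)


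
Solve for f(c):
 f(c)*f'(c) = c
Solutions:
 f(c) = -sqrt(C1 + c^2)
 f(c) = sqrt(C1 + c^2)


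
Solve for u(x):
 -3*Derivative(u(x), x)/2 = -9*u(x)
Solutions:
 u(x) = C1*exp(6*x)


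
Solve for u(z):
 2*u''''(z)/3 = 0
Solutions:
 u(z) = C1 + C2*z + C3*z^2 + C4*z^3


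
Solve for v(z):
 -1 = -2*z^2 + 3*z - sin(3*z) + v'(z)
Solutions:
 v(z) = C1 + 2*z^3/3 - 3*z^2/2 - z - cos(3*z)/3


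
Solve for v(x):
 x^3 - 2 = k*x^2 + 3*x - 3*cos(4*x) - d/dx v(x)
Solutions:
 v(x) = C1 + k*x^3/3 - x^4/4 + 3*x^2/2 + 2*x - 3*sin(4*x)/4


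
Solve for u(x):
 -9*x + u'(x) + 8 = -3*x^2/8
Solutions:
 u(x) = C1 - x^3/8 + 9*x^2/2 - 8*x


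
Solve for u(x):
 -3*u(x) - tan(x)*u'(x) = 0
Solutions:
 u(x) = C1/sin(x)^3


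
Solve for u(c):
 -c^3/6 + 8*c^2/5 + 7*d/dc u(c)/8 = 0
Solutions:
 u(c) = C1 + c^4/21 - 64*c^3/105


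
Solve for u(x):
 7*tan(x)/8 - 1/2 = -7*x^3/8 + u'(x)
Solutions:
 u(x) = C1 + 7*x^4/32 - x/2 - 7*log(cos(x))/8


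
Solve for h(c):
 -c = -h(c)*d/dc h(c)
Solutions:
 h(c) = -sqrt(C1 + c^2)
 h(c) = sqrt(C1 + c^2)


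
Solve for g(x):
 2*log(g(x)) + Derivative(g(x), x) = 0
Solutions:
 li(g(x)) = C1 - 2*x


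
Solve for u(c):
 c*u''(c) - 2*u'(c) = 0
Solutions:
 u(c) = C1 + C2*c^3


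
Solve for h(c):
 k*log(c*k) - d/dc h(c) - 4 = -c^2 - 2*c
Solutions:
 h(c) = C1 + c^3/3 + c^2 + c*k*log(c*k) + c*(-k - 4)


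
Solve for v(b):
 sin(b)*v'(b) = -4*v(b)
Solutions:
 v(b) = C1*(cos(b)^2 + 2*cos(b) + 1)/(cos(b)^2 - 2*cos(b) + 1)


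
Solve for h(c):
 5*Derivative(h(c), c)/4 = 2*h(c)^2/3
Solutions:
 h(c) = -15/(C1 + 8*c)


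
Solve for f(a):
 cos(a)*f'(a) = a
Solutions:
 f(a) = C1 + Integral(a/cos(a), a)


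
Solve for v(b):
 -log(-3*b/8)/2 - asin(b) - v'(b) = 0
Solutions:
 v(b) = C1 - b*log(-b)/2 - b*asin(b) - b*log(3) + b/2 + b*log(2) + b*log(6)/2 - sqrt(1 - b^2)


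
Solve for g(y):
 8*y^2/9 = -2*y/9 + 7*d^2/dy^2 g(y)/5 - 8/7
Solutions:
 g(y) = C1 + C2*y + 10*y^4/189 + 5*y^3/189 + 20*y^2/49


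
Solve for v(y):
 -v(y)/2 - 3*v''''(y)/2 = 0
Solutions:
 v(y) = (C1*sin(sqrt(2)*3^(3/4)*y/6) + C2*cos(sqrt(2)*3^(3/4)*y/6))*exp(-sqrt(2)*3^(3/4)*y/6) + (C3*sin(sqrt(2)*3^(3/4)*y/6) + C4*cos(sqrt(2)*3^(3/4)*y/6))*exp(sqrt(2)*3^(3/4)*y/6)


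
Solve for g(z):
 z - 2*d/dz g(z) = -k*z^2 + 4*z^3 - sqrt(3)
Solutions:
 g(z) = C1 + k*z^3/6 - z^4/2 + z^2/4 + sqrt(3)*z/2


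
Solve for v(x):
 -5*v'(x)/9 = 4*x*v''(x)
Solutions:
 v(x) = C1 + C2*x^(31/36)


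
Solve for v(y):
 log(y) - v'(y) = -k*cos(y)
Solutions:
 v(y) = C1 + k*sin(y) + y*log(y) - y


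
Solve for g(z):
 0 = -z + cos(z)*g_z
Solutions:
 g(z) = C1 + Integral(z/cos(z), z)


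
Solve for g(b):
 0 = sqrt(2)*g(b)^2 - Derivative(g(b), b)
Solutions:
 g(b) = -1/(C1 + sqrt(2)*b)


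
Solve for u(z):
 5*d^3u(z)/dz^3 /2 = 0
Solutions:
 u(z) = C1 + C2*z + C3*z^2


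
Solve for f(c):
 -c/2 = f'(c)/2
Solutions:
 f(c) = C1 - c^2/2


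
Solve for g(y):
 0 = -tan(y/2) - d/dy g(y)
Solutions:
 g(y) = C1 + 2*log(cos(y/2))


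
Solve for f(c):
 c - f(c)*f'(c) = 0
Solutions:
 f(c) = -sqrt(C1 + c^2)
 f(c) = sqrt(C1 + c^2)


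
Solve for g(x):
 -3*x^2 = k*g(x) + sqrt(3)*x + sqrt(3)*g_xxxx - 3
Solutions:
 g(x) = C1*exp(-3^(7/8)*x*(-k)^(1/4)/3) + C2*exp(3^(7/8)*x*(-k)^(1/4)/3) + C3*exp(-3^(7/8)*I*x*(-k)^(1/4)/3) + C4*exp(3^(7/8)*I*x*(-k)^(1/4)/3) - 3*x^2/k - sqrt(3)*x/k + 3/k


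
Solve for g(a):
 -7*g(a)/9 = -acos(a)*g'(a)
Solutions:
 g(a) = C1*exp(7*Integral(1/acos(a), a)/9)


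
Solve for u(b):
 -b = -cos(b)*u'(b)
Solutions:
 u(b) = C1 + Integral(b/cos(b), b)


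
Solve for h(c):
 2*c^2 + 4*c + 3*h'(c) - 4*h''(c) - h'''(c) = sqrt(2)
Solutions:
 h(c) = C1 + C2*exp(c*(-2 + sqrt(7))) + C3*exp(-c*(2 + sqrt(7))) - 2*c^3/9 - 14*c^2/9 - 124*c/27 + sqrt(2)*c/3


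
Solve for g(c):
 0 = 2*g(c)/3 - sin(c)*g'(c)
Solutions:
 g(c) = C1*(cos(c) - 1)^(1/3)/(cos(c) + 1)^(1/3)


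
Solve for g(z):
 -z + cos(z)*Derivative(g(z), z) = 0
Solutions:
 g(z) = C1 + Integral(z/cos(z), z)


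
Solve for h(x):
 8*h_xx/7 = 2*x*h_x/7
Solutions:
 h(x) = C1 + C2*erfi(sqrt(2)*x/4)


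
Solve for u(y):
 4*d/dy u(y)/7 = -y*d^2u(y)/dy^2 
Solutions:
 u(y) = C1 + C2*y^(3/7)


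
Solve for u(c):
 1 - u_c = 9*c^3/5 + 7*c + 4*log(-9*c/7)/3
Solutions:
 u(c) = C1 - 9*c^4/20 - 7*c^2/2 - 4*c*log(-c)/3 + c*(-3*log(3) + log(21)/3 + log(7) + 7/3)


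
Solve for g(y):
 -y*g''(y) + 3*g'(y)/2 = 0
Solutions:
 g(y) = C1 + C2*y^(5/2)


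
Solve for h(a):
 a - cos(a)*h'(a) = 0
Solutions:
 h(a) = C1 + Integral(a/cos(a), a)


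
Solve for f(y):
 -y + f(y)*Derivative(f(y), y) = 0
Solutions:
 f(y) = -sqrt(C1 + y^2)
 f(y) = sqrt(C1 + y^2)


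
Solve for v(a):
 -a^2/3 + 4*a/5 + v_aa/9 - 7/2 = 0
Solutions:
 v(a) = C1 + C2*a + a^4/4 - 6*a^3/5 + 63*a^2/4


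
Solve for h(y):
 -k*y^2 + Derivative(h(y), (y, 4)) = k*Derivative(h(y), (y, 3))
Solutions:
 h(y) = C1 + C2*y + C3*y^2 + C4*exp(k*y) - y^5/60 - y^4/(12*k) - y^3/(3*k^2)


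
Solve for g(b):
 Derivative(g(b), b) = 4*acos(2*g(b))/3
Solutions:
 Integral(1/acos(2*_y), (_y, g(b))) = C1 + 4*b/3


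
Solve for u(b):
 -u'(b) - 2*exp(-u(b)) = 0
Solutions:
 u(b) = log(C1 - 2*b)


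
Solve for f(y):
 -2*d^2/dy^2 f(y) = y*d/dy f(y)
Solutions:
 f(y) = C1 + C2*erf(y/2)


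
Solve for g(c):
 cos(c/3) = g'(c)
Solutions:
 g(c) = C1 + 3*sin(c/3)


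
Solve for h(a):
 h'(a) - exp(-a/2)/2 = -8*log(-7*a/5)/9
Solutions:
 h(a) = C1 - 8*a*log(-a)/9 + 8*a*(-log(7) + 1 + log(5))/9 - exp(-a/2)


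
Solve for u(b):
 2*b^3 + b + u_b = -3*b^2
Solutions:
 u(b) = C1 - b^4/2 - b^3 - b^2/2


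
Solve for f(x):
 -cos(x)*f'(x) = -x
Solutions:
 f(x) = C1 + Integral(x/cos(x), x)


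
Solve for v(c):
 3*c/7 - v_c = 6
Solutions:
 v(c) = C1 + 3*c^2/14 - 6*c


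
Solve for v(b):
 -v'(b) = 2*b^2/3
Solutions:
 v(b) = C1 - 2*b^3/9


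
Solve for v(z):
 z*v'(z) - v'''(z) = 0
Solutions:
 v(z) = C1 + Integral(C2*airyai(z) + C3*airybi(z), z)


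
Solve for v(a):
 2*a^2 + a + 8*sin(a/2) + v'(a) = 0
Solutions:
 v(a) = C1 - 2*a^3/3 - a^2/2 + 16*cos(a/2)


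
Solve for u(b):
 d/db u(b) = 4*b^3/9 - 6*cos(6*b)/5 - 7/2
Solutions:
 u(b) = C1 + b^4/9 - 7*b/2 - sin(6*b)/5


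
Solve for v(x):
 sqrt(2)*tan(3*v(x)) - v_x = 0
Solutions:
 v(x) = -asin(C1*exp(3*sqrt(2)*x))/3 + pi/3
 v(x) = asin(C1*exp(3*sqrt(2)*x))/3


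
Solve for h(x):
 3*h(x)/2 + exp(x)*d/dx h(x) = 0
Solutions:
 h(x) = C1*exp(3*exp(-x)/2)


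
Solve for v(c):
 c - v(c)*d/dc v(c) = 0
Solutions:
 v(c) = -sqrt(C1 + c^2)
 v(c) = sqrt(C1 + c^2)


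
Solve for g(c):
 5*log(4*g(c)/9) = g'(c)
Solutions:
 -Integral(1/(log(_y) - 2*log(3) + 2*log(2)), (_y, g(c)))/5 = C1 - c


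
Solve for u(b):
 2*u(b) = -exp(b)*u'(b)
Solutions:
 u(b) = C1*exp(2*exp(-b))


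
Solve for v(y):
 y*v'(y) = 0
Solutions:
 v(y) = C1


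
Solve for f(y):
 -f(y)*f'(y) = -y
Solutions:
 f(y) = -sqrt(C1 + y^2)
 f(y) = sqrt(C1 + y^2)


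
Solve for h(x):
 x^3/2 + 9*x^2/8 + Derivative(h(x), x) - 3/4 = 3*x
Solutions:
 h(x) = C1 - x^4/8 - 3*x^3/8 + 3*x^2/2 + 3*x/4


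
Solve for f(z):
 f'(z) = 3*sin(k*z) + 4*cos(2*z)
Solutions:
 f(z) = C1 + 2*sin(2*z) - 3*cos(k*z)/k


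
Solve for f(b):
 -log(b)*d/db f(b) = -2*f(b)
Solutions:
 f(b) = C1*exp(2*li(b))


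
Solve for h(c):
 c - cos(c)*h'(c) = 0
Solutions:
 h(c) = C1 + Integral(c/cos(c), c)


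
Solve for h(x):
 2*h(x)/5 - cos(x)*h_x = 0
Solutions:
 h(x) = C1*(sin(x) + 1)^(1/5)/(sin(x) - 1)^(1/5)


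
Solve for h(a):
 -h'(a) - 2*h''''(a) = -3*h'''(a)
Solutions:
 h(a) = C1 + C4*exp(-a/2) + (C2 + C3*a)*exp(a)


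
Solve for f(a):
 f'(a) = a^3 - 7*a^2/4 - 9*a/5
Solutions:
 f(a) = C1 + a^4/4 - 7*a^3/12 - 9*a^2/10


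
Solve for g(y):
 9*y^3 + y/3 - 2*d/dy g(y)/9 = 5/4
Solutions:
 g(y) = C1 + 81*y^4/8 + 3*y^2/4 - 45*y/8


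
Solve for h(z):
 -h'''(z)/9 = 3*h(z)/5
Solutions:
 h(z) = C3*exp(-3*5^(2/3)*z/5) + (C1*sin(3*sqrt(3)*5^(2/3)*z/10) + C2*cos(3*sqrt(3)*5^(2/3)*z/10))*exp(3*5^(2/3)*z/10)


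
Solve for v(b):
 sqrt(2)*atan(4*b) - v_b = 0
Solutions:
 v(b) = C1 + sqrt(2)*(b*atan(4*b) - log(16*b^2 + 1)/8)


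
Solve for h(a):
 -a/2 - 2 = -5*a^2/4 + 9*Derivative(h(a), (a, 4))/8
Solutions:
 h(a) = C1 + C2*a + C3*a^2 + C4*a^3 + a^6/324 - a^5/270 - 2*a^4/27


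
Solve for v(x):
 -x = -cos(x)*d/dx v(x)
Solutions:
 v(x) = C1 + Integral(x/cos(x), x)


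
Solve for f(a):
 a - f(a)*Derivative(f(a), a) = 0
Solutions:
 f(a) = -sqrt(C1 + a^2)
 f(a) = sqrt(C1 + a^2)


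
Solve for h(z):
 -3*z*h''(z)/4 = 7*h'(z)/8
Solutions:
 h(z) = C1 + C2/z^(1/6)


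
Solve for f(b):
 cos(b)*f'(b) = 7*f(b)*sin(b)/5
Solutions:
 f(b) = C1/cos(b)^(7/5)


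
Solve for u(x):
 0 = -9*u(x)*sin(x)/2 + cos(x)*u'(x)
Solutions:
 u(x) = C1/cos(x)^(9/2)


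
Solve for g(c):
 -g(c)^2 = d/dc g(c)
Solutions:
 g(c) = 1/(C1 + c)


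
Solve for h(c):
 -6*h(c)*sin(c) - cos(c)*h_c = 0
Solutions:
 h(c) = C1*cos(c)^6


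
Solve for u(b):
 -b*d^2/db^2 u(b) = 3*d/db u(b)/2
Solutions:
 u(b) = C1 + C2/sqrt(b)


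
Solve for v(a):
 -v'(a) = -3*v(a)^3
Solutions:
 v(a) = -sqrt(2)*sqrt(-1/(C1 + 3*a))/2
 v(a) = sqrt(2)*sqrt(-1/(C1 + 3*a))/2


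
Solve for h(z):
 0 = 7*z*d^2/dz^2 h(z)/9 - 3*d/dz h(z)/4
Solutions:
 h(z) = C1 + C2*z^(55/28)


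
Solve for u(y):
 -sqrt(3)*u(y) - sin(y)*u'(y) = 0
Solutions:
 u(y) = C1*(cos(y) + 1)^(sqrt(3)/2)/(cos(y) - 1)^(sqrt(3)/2)


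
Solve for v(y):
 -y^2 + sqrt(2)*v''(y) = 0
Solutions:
 v(y) = C1 + C2*y + sqrt(2)*y^4/24


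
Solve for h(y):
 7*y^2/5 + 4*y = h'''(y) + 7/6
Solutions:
 h(y) = C1 + C2*y + C3*y^2 + 7*y^5/300 + y^4/6 - 7*y^3/36


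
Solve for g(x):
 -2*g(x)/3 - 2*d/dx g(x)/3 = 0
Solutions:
 g(x) = C1*exp(-x)


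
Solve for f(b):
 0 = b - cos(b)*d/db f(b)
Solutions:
 f(b) = C1 + Integral(b/cos(b), b)


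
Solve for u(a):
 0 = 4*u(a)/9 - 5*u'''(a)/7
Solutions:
 u(a) = C3*exp(2100^(1/3)*a/15) + (C1*sin(3^(5/6)*700^(1/3)*a/30) + C2*cos(3^(5/6)*700^(1/3)*a/30))*exp(-2100^(1/3)*a/30)


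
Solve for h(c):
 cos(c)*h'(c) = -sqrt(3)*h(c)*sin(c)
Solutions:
 h(c) = C1*cos(c)^(sqrt(3))


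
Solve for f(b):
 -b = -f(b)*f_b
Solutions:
 f(b) = -sqrt(C1 + b^2)
 f(b) = sqrt(C1 + b^2)


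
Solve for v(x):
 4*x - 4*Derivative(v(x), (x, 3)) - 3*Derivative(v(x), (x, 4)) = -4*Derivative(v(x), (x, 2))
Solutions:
 v(x) = C1 + C2*x + C3*exp(-2*x) + C4*exp(2*x/3) - x^3/6 - x^2/2


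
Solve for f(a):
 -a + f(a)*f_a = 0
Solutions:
 f(a) = -sqrt(C1 + a^2)
 f(a) = sqrt(C1 + a^2)


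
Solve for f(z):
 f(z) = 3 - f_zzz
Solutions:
 f(z) = C3*exp(-z) + (C1*sin(sqrt(3)*z/2) + C2*cos(sqrt(3)*z/2))*exp(z/2) + 3


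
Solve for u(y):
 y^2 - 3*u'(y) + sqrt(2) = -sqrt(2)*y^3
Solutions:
 u(y) = C1 + sqrt(2)*y^4/12 + y^3/9 + sqrt(2)*y/3


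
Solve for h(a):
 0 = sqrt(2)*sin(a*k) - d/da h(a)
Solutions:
 h(a) = C1 - sqrt(2)*cos(a*k)/k


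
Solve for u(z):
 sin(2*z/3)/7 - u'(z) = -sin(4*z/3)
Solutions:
 u(z) = C1 - 3*cos(2*z/3)/14 - 3*cos(4*z/3)/4


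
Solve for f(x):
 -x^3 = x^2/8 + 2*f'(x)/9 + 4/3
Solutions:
 f(x) = C1 - 9*x^4/8 - 3*x^3/16 - 6*x


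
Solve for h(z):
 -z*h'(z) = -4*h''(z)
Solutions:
 h(z) = C1 + C2*erfi(sqrt(2)*z/4)


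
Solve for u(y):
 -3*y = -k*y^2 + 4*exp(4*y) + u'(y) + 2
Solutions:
 u(y) = C1 + k*y^3/3 - 3*y^2/2 - 2*y - exp(4*y)


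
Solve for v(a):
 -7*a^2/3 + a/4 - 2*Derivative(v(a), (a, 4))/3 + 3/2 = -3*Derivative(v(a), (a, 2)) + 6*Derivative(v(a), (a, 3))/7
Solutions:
 v(a) = C1 + C2*a + C3*exp(3*a*(-3 + sqrt(107))/14) + C4*exp(-3*a*(3 + sqrt(107))/14) + 7*a^4/108 + 13*a^3/216 - 29*a^2/1134


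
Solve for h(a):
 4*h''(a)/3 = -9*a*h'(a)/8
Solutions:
 h(a) = C1 + C2*erf(3*sqrt(3)*a/8)


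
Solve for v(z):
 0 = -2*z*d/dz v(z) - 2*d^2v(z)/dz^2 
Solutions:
 v(z) = C1 + C2*erf(sqrt(2)*z/2)


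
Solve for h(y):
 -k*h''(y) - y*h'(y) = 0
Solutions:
 h(y) = C1 + C2*sqrt(k)*erf(sqrt(2)*y*sqrt(1/k)/2)


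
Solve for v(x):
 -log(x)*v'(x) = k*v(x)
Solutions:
 v(x) = C1*exp(-k*li(x))


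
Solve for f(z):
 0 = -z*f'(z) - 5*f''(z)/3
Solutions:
 f(z) = C1 + C2*erf(sqrt(30)*z/10)


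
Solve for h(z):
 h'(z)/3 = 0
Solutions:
 h(z) = C1


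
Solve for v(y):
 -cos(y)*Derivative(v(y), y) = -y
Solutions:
 v(y) = C1 + Integral(y/cos(y), y)


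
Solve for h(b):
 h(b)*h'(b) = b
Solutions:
 h(b) = -sqrt(C1 + b^2)
 h(b) = sqrt(C1 + b^2)


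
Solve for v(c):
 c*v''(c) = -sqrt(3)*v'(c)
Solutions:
 v(c) = C1 + C2*c^(1 - sqrt(3))


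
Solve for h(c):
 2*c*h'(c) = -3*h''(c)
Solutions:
 h(c) = C1 + C2*erf(sqrt(3)*c/3)


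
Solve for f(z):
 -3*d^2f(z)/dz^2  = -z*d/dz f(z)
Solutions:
 f(z) = C1 + C2*erfi(sqrt(6)*z/6)


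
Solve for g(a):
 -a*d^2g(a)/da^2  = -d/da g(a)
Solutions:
 g(a) = C1 + C2*a^2


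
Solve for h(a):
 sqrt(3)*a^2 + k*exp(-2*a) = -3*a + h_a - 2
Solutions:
 h(a) = C1 + sqrt(3)*a^3/3 + 3*a^2/2 + 2*a - k*exp(-2*a)/2


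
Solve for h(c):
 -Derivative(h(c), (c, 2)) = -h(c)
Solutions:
 h(c) = C1*exp(-c) + C2*exp(c)


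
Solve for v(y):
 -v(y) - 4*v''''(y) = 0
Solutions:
 v(y) = (C1*sin(y/2) + C2*cos(y/2))*exp(-y/2) + (C3*sin(y/2) + C4*cos(y/2))*exp(y/2)


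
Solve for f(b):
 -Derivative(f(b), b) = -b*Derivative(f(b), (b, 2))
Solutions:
 f(b) = C1 + C2*b^2


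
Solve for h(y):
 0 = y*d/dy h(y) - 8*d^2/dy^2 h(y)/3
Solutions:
 h(y) = C1 + C2*erfi(sqrt(3)*y/4)


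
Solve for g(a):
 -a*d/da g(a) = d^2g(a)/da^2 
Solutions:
 g(a) = C1 + C2*erf(sqrt(2)*a/2)


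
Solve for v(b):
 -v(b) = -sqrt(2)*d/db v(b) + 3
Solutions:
 v(b) = C1*exp(sqrt(2)*b/2) - 3


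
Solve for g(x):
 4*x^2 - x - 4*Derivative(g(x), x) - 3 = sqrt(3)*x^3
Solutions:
 g(x) = C1 - sqrt(3)*x^4/16 + x^3/3 - x^2/8 - 3*x/4


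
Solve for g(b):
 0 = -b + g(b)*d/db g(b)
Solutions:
 g(b) = -sqrt(C1 + b^2)
 g(b) = sqrt(C1 + b^2)


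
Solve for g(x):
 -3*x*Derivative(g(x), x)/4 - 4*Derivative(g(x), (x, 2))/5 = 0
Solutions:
 g(x) = C1 + C2*erf(sqrt(30)*x/8)


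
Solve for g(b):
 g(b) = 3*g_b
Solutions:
 g(b) = C1*exp(b/3)


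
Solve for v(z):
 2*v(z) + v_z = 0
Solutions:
 v(z) = C1*exp(-2*z)


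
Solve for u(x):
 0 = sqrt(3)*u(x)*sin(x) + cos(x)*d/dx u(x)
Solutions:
 u(x) = C1*cos(x)^(sqrt(3))


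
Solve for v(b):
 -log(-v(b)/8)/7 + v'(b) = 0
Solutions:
 -7*Integral(1/(log(-_y) - 3*log(2)), (_y, v(b))) = C1 - b


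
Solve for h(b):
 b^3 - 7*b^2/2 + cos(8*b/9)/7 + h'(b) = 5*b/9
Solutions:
 h(b) = C1 - b^4/4 + 7*b^3/6 + 5*b^2/18 - 9*sin(8*b/9)/56


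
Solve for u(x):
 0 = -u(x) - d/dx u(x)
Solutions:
 u(x) = C1*exp(-x)


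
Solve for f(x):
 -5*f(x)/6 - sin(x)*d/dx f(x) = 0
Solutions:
 f(x) = C1*(cos(x) + 1)^(5/12)/(cos(x) - 1)^(5/12)


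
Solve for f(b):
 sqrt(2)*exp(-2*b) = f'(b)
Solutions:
 f(b) = C1 - sqrt(2)*exp(-2*b)/2


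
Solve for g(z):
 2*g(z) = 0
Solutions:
 g(z) = 0


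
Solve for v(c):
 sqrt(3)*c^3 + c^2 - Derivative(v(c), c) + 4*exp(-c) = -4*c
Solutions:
 v(c) = C1 + sqrt(3)*c^4/4 + c^3/3 + 2*c^2 - 4*exp(-c)


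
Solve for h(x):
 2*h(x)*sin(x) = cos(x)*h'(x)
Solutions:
 h(x) = C1/cos(x)^2


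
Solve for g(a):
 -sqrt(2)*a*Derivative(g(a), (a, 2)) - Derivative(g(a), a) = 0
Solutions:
 g(a) = C1 + C2*a^(1 - sqrt(2)/2)


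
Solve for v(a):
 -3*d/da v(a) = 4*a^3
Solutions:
 v(a) = C1 - a^4/3


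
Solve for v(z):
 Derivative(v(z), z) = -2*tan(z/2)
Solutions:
 v(z) = C1 + 4*log(cos(z/2))


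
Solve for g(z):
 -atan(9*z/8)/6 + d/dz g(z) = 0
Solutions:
 g(z) = C1 + z*atan(9*z/8)/6 - 2*log(81*z^2 + 64)/27


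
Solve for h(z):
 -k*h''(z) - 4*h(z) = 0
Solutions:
 h(z) = C1*exp(-2*z*sqrt(-1/k)) + C2*exp(2*z*sqrt(-1/k))


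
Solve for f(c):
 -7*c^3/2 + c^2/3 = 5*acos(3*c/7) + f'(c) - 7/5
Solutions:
 f(c) = C1 - 7*c^4/8 + c^3/9 - 5*c*acos(3*c/7) + 7*c/5 + 5*sqrt(49 - 9*c^2)/3


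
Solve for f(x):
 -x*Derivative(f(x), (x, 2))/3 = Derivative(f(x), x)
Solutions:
 f(x) = C1 + C2/x^2


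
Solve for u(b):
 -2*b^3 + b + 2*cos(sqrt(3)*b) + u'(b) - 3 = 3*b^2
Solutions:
 u(b) = C1 + b^4/2 + b^3 - b^2/2 + 3*b - 2*sqrt(3)*sin(sqrt(3)*b)/3


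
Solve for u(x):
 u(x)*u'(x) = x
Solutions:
 u(x) = -sqrt(C1 + x^2)
 u(x) = sqrt(C1 + x^2)


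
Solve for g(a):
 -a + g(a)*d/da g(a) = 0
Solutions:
 g(a) = -sqrt(C1 + a^2)
 g(a) = sqrt(C1 + a^2)


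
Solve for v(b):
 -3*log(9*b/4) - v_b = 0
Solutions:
 v(b) = C1 - 3*b*log(b) + b*log(64/729) + 3*b


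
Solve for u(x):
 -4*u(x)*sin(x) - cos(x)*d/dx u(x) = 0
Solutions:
 u(x) = C1*cos(x)^4


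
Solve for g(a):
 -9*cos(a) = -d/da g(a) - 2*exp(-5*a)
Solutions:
 g(a) = C1 + 9*sin(a) + 2*exp(-5*a)/5


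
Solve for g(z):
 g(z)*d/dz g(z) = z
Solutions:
 g(z) = -sqrt(C1 + z^2)
 g(z) = sqrt(C1 + z^2)


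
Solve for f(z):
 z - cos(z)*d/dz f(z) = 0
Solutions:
 f(z) = C1 + Integral(z/cos(z), z)


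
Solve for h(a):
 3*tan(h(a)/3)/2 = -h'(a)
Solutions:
 h(a) = -3*asin(C1*exp(-a/2)) + 3*pi
 h(a) = 3*asin(C1*exp(-a/2))


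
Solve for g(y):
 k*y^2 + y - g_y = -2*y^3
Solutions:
 g(y) = C1 + k*y^3/3 + y^4/2 + y^2/2


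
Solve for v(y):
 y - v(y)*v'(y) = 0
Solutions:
 v(y) = -sqrt(C1 + y^2)
 v(y) = sqrt(C1 + y^2)


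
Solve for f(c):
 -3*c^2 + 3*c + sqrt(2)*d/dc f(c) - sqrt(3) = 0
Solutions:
 f(c) = C1 + sqrt(2)*c^3/2 - 3*sqrt(2)*c^2/4 + sqrt(6)*c/2


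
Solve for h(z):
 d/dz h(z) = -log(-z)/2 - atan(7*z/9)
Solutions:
 h(z) = C1 - z*log(-z)/2 - z*atan(7*z/9) + z/2 + 9*log(49*z^2 + 81)/14


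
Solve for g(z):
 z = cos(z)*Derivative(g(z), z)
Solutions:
 g(z) = C1 + Integral(z/cos(z), z)


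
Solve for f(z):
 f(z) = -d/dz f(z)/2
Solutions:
 f(z) = C1*exp(-2*z)


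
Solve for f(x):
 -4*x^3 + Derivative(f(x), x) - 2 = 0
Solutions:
 f(x) = C1 + x^4 + 2*x


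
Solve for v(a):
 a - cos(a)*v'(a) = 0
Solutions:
 v(a) = C1 + Integral(a/cos(a), a)


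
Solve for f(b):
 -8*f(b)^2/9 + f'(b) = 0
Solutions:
 f(b) = -9/(C1 + 8*b)


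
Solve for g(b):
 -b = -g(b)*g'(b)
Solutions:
 g(b) = -sqrt(C1 + b^2)
 g(b) = sqrt(C1 + b^2)


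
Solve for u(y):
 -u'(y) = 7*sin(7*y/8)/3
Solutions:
 u(y) = C1 + 8*cos(7*y/8)/3


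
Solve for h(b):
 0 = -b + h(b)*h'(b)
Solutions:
 h(b) = -sqrt(C1 + b^2)
 h(b) = sqrt(C1 + b^2)


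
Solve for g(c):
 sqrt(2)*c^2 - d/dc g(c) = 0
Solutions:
 g(c) = C1 + sqrt(2)*c^3/3


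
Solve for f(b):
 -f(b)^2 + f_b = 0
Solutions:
 f(b) = -1/(C1 + b)


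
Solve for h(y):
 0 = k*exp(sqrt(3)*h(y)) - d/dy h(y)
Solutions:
 h(y) = sqrt(3)*(2*log(-1/(C1 + k*y)) - log(3))/6


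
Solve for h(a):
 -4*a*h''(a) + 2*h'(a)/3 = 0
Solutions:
 h(a) = C1 + C2*a^(7/6)


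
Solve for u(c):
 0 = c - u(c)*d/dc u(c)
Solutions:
 u(c) = -sqrt(C1 + c^2)
 u(c) = sqrt(C1 + c^2)


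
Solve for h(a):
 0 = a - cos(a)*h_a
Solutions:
 h(a) = C1 + Integral(a/cos(a), a)


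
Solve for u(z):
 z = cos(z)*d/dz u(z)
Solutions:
 u(z) = C1 + Integral(z/cos(z), z)


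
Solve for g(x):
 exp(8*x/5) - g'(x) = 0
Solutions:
 g(x) = C1 + 5*exp(8*x/5)/8


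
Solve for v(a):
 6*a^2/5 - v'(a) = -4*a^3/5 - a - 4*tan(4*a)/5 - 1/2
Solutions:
 v(a) = C1 + a^4/5 + 2*a^3/5 + a^2/2 + a/2 - log(cos(4*a))/5


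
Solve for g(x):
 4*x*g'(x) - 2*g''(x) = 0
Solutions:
 g(x) = C1 + C2*erfi(x)


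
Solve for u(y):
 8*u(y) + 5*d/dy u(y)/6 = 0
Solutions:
 u(y) = C1*exp(-48*y/5)


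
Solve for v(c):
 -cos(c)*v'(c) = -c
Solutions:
 v(c) = C1 + Integral(c/cos(c), c)


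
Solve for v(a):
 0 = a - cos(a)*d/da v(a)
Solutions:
 v(a) = C1 + Integral(a/cos(a), a)


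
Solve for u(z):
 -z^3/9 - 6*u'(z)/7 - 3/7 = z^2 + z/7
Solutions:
 u(z) = C1 - 7*z^4/216 - 7*z^3/18 - z^2/12 - z/2


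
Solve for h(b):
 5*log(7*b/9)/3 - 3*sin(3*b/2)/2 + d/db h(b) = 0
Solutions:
 h(b) = C1 - 5*b*log(b)/3 - 2*b*log(7) + b*log(21)/3 + 5*b/3 + 3*b*log(3) - cos(3*b/2)


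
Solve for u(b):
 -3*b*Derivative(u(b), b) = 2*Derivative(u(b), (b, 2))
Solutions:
 u(b) = C1 + C2*erf(sqrt(3)*b/2)


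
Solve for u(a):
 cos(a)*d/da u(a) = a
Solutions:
 u(a) = C1 + Integral(a/cos(a), a)


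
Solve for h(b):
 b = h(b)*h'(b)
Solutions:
 h(b) = -sqrt(C1 + b^2)
 h(b) = sqrt(C1 + b^2)


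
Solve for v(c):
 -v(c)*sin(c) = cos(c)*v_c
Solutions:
 v(c) = C1*cos(c)


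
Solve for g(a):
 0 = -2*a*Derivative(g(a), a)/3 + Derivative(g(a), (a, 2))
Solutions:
 g(a) = C1 + C2*erfi(sqrt(3)*a/3)


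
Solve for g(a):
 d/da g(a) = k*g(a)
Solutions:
 g(a) = C1*exp(a*k)


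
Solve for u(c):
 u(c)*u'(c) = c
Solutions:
 u(c) = -sqrt(C1 + c^2)
 u(c) = sqrt(C1 + c^2)


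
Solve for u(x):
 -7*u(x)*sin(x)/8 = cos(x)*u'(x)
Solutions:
 u(x) = C1*cos(x)^(7/8)


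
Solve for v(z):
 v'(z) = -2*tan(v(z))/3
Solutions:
 v(z) = pi - asin(C1*exp(-2*z/3))
 v(z) = asin(C1*exp(-2*z/3))


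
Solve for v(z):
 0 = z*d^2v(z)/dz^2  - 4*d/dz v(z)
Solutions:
 v(z) = C1 + C2*z^5


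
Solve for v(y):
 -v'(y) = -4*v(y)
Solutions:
 v(y) = C1*exp(4*y)


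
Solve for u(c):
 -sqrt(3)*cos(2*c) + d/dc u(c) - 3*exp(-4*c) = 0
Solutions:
 u(c) = C1 + sqrt(3)*sin(2*c)/2 - 3*exp(-4*c)/4


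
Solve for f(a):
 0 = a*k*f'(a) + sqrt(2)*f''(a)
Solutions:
 f(a) = Piecewise((-2^(3/4)*sqrt(pi)*C1*erf(2^(1/4)*a*sqrt(k)/2)/(2*sqrt(k)) - C2, (k > 0) | (k < 0)), (-C1*a - C2, True))


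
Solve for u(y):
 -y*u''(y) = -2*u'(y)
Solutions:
 u(y) = C1 + C2*y^3


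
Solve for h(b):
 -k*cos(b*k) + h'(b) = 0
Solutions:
 h(b) = C1 + sin(b*k)


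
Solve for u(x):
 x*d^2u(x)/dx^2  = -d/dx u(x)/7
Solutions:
 u(x) = C1 + C2*x^(6/7)


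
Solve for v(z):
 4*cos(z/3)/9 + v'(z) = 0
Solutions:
 v(z) = C1 - 4*sin(z/3)/3


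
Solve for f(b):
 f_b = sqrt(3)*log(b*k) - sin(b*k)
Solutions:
 f(b) = C1 + sqrt(3)*b*(log(b*k) - 1) - Piecewise((-cos(b*k)/k, Ne(k, 0)), (0, True))


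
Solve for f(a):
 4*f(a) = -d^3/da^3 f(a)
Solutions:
 f(a) = C3*exp(-2^(2/3)*a) + (C1*sin(2^(2/3)*sqrt(3)*a/2) + C2*cos(2^(2/3)*sqrt(3)*a/2))*exp(2^(2/3)*a/2)


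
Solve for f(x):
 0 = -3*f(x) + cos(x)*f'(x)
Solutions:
 f(x) = C1*(sin(x) + 1)^(3/2)/(sin(x) - 1)^(3/2)


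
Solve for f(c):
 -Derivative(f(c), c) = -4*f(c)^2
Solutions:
 f(c) = -1/(C1 + 4*c)


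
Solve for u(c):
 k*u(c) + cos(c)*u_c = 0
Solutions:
 u(c) = C1*exp(k*(log(sin(c) - 1) - log(sin(c) + 1))/2)


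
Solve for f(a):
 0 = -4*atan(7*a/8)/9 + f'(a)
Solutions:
 f(a) = C1 + 4*a*atan(7*a/8)/9 - 16*log(49*a^2 + 64)/63


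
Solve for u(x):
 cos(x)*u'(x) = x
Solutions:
 u(x) = C1 + Integral(x/cos(x), x)


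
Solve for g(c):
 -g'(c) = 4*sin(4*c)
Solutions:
 g(c) = C1 + cos(4*c)


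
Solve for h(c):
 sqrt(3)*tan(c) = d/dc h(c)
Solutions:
 h(c) = C1 - sqrt(3)*log(cos(c))


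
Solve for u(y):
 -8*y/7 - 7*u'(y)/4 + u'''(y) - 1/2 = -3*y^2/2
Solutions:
 u(y) = C1 + C2*exp(-sqrt(7)*y/2) + C3*exp(sqrt(7)*y/2) + 2*y^3/7 - 16*y^2/49 + 34*y/49


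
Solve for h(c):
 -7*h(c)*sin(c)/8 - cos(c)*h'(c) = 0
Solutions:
 h(c) = C1*cos(c)^(7/8)


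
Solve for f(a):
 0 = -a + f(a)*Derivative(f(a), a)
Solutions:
 f(a) = -sqrt(C1 + a^2)
 f(a) = sqrt(C1 + a^2)


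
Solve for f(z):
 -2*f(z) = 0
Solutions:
 f(z) = 0


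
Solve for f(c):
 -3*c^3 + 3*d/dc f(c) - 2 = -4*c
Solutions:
 f(c) = C1 + c^4/4 - 2*c^2/3 + 2*c/3


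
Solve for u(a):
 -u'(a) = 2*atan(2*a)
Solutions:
 u(a) = C1 - 2*a*atan(2*a) + log(4*a^2 + 1)/2


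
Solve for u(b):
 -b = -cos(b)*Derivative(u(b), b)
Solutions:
 u(b) = C1 + Integral(b/cos(b), b)


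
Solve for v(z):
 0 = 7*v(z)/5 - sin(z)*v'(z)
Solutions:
 v(z) = C1*(cos(z) - 1)^(7/10)/(cos(z) + 1)^(7/10)


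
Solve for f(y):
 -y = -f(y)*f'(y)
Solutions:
 f(y) = -sqrt(C1 + y^2)
 f(y) = sqrt(C1 + y^2)


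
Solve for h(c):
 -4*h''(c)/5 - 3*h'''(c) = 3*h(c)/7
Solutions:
 h(c) = C1*exp(c*(-112 + 224*14^(1/3)/(135*sqrt(464585) + 92021)^(1/3) + 14^(2/3)*(135*sqrt(464585) + 92021)^(1/3))/1260)*sin(14^(1/3)*sqrt(3)*c*(-14^(1/3)*(135*sqrt(464585) + 92021)^(1/3) + 224/(135*sqrt(464585) + 92021)^(1/3))/1260) + C2*exp(c*(-112 + 224*14^(1/3)/(135*sqrt(464585) + 92021)^(1/3) + 14^(2/3)*(135*sqrt(464585) + 92021)^(1/3))/1260)*cos(14^(1/3)*sqrt(3)*c*(-14^(1/3)*(135*sqrt(464585) + 92021)^(1/3) + 224/(135*sqrt(464585) + 92021)^(1/3))/1260) + C3*exp(-c*(224*14^(1/3)/(135*sqrt(464585) + 92021)^(1/3) + 56 + 14^(2/3)*(135*sqrt(464585) + 92021)^(1/3))/630)


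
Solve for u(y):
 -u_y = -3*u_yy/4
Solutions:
 u(y) = C1 + C2*exp(4*y/3)


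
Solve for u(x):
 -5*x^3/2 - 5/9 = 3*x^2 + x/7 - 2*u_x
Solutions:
 u(x) = C1 + 5*x^4/16 + x^3/2 + x^2/28 + 5*x/18


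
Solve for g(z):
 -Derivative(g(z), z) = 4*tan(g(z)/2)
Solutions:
 g(z) = -2*asin(C1*exp(-2*z)) + 2*pi
 g(z) = 2*asin(C1*exp(-2*z))


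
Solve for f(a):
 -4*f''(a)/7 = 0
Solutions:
 f(a) = C1 + C2*a


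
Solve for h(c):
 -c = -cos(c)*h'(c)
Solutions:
 h(c) = C1 + Integral(c/cos(c), c)


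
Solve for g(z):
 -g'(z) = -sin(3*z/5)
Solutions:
 g(z) = C1 - 5*cos(3*z/5)/3


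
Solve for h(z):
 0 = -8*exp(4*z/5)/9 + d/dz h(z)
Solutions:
 h(z) = C1 + 10*exp(4*z/5)/9


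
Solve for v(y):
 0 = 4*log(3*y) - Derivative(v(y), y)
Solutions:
 v(y) = C1 + 4*y*log(y) - 4*y + y*log(81)


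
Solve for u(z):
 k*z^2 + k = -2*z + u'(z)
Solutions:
 u(z) = C1 + k*z^3/3 + k*z + z^2


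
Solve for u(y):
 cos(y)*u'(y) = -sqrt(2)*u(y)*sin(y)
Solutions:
 u(y) = C1*cos(y)^(sqrt(2))


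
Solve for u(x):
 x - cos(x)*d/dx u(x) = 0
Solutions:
 u(x) = C1 + Integral(x/cos(x), x)


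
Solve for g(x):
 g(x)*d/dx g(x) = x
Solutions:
 g(x) = -sqrt(C1 + x^2)
 g(x) = sqrt(C1 + x^2)


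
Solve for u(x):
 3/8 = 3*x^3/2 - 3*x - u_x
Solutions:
 u(x) = C1 + 3*x^4/8 - 3*x^2/2 - 3*x/8


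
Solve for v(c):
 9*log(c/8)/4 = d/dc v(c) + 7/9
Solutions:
 v(c) = C1 + 9*c*log(c)/4 - 27*c*log(2)/4 - 109*c/36


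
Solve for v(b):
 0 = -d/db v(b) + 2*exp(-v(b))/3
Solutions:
 v(b) = log(C1 + 2*b/3)


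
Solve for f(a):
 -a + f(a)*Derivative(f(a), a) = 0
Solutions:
 f(a) = -sqrt(C1 + a^2)
 f(a) = sqrt(C1 + a^2)


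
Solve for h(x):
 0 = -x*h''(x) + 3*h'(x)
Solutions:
 h(x) = C1 + C2*x^4
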